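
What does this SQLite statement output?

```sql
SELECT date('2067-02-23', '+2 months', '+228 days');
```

2067-12-07

Adding +2 months to 2067-02-23 gives 2067-04-23.
Applying '+228 days' to 2067-04-23: counting 228 days forward gives 2067-12-07.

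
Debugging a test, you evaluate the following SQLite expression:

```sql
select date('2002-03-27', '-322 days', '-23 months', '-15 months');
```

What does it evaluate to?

Applying '-322 days' to 2002-03-27: counting 322 days back gives 2001-05-09.
Adding -23 months to 2001-05-09 gives 1999-06-09.
Adding -15 months to 1999-06-09 gives 1998-03-09.

1998-03-09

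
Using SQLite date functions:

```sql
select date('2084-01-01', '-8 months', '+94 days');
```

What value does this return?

Adding -8 months to 2084-01-01 gives 2083-05-01.
Applying '+94 days' to 2083-05-01: counting 94 days forward gives 2083-08-03.

2083-08-03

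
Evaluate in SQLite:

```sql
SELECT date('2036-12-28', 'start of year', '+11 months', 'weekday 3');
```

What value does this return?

`start of year` rewinds 2036-12-28 to 2036-01-01.
Adding +11 months to 2036-01-01 gives 2036-12-01.
`weekday 3` advances to the next Wednesday; 2036-12-01 is a Monday, so it moves forward to 2036-12-03.

2036-12-03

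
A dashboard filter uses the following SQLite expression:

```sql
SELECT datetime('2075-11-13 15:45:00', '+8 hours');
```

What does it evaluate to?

2075-11-13 23:45:00

+8 hours from 2075-11-13 15:45:00 is 2075-11-13 23:45:00.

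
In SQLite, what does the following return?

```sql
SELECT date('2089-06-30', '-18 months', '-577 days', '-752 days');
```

2084-05-10

Adding -18 months to 2089-06-30 gives 2087-12-30.
Applying '-577 days' to 2087-12-30: counting 577 days back gives 2086-06-01.
Applying '-752 days' to 2086-06-01: counting 752 days back gives 2084-05-10.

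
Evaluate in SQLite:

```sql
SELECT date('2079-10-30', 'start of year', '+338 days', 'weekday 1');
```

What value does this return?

`start of year` rewinds 2079-10-30 to 2079-01-01.
Applying '+338 days' to 2079-01-01: counting 338 days forward gives 2079-12-05.
`weekday 1` advances to the next Monday; 2079-12-05 is a Tuesday, so it moves forward to 2079-12-11.

2079-12-11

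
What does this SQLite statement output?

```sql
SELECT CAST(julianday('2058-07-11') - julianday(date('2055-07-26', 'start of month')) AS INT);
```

1106

`start of month` rewinds 2055-07-26 to 2055-07-01.
30 days remain in July 2055 after the 1st (31 − 1).
Full months from August 2055 through June 2058 contribute their day counts.
Then 11 days into July 2058.
Total: 30 + 31 + 30 + 31 + 30 + 31 + 31 + 29 + 31 + 30 + 31 + 30 + 31 + 31 + 30 + 31 + 30 + 31 + 31 + 28 + 31 + 30 + 31 + 30 + 31 + 31 + 30 + 31 + 30 + 31 + 31 + 28 + 31 + 30 + 31 + 30 + 11 = 1106.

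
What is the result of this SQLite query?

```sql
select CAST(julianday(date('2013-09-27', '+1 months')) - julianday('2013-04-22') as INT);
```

Adding +1 month to 2013-09-27 gives 2013-10-27.
8 days remain in April 2013 after the 22nd (30 − 22).
May 2013: 31 days.
June 2013: 30 days.
July 2013: 31 days.
August 2013: 31 days.
September 2013: 30 days.
Then 27 days into October 2013.
Total: 8 + 31 + 30 + 31 + 31 + 30 + 27 = 188.

188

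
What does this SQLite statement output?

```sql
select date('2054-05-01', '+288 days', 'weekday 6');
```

Applying '+288 days' to 2054-05-01: counting 288 days forward gives 2055-02-13.
`weekday 6` advances to the next Saturday; 2055-02-13 is already a Saturday, so it stays at 2055-02-13.

2055-02-13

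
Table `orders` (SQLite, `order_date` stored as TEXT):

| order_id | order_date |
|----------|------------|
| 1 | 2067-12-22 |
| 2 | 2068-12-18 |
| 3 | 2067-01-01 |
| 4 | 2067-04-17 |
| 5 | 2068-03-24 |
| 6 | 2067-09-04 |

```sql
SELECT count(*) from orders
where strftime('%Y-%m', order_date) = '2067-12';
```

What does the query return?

1

Rows with year-month 2067-12: 2067-12-22 → 1.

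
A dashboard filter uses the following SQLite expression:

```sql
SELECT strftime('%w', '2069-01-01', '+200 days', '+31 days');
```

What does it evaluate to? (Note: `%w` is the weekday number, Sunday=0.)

2

First apply '+200 days', '+31 days': 2069-01-01 → 2069-08-20.
2069-08-20 is a Tuesday; with Sunday=0 that is 2.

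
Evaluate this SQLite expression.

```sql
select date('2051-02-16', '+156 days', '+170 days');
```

2052-01-08

Applying '+156 days' to 2051-02-16: counting 156 days forward gives 2051-07-22.
Applying '+170 days' to 2051-07-22: counting 170 days forward gives 2052-01-08.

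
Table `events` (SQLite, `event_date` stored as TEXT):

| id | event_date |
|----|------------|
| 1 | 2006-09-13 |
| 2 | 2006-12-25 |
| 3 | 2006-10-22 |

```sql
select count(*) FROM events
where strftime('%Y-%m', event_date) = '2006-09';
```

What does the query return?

1

Rows with year-month 2006-09: 2006-09-13 → 1.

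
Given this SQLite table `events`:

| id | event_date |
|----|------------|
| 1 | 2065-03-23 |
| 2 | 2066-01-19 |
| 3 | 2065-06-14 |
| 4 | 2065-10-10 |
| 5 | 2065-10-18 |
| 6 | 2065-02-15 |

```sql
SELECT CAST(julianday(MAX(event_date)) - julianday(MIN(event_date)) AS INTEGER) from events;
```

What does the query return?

338

MIN = 2065-02-15, MAX = 2066-01-19.
13 days remain in February 2065 after the 15th (28 − 15).
Full months from March 2065 through December 2065 contribute their day counts.
Then 19 days into January 2066.
Total: 13 + 31 + 30 + 31 + 30 + 31 + 31 + 30 + 31 + 30 + 31 + 19 = 338.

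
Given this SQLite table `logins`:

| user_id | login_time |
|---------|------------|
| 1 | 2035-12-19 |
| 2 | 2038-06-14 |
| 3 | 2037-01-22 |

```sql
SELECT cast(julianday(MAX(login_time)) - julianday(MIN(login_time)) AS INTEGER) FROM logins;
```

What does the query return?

MIN = 2035-12-19, MAX = 2038-06-14.
12 days remain in December 2035 after the 19th (31 − 19).
Full months from January 2036 through May 2038 contribute their day counts.
Then 14 days into June 2038.
Total: 12 + 31 + 29 + 31 + 30 + 31 + 30 + 31 + 31 + 30 + 31 + 30 + 31 + 31 + 28 + 31 + 30 + 31 + 30 + 31 + 31 + 30 + 31 + 30 + 31 + 31 + 28 + 31 + 30 + 31 + 14 = 908.

908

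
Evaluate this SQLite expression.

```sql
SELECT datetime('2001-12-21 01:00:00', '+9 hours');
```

2001-12-21 10:00:00

+9 hours from 2001-12-21 01:00:00 is 2001-12-21 10:00:00.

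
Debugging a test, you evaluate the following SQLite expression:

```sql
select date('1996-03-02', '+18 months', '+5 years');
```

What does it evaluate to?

2002-09-02

Adding +18 months to 1996-03-02 gives 1997-09-02.
Adding +5 years to 1997-09-02 gives 2002-09-02.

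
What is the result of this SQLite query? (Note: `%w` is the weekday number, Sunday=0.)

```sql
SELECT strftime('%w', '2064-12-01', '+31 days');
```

4

First apply '+31 days': 2064-12-01 → 2065-01-01.
2065-01-01 is a Thursday; with Sunday=0 that is 4.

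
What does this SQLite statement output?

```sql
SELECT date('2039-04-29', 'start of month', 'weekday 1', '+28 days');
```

2039-05-02

`start of month` rewinds 2039-04-29 to 2039-04-01.
`weekday 1` advances to the next Monday; 2039-04-01 is a Friday, so it moves forward to 2039-04-04.
April 2039 has 30 days; 26 remain after the 4th, so 27 days reach 2039-05-01.
Advancing 1 more day within May lands on 2039-05-02.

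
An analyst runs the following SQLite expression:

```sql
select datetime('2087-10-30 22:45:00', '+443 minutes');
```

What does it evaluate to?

443 minutes = 7h 23m; +443 minutes from 2087-10-30 22:45:00 is 2087-10-31 06:08:00 (crosses midnight).

2087-10-31 06:08:00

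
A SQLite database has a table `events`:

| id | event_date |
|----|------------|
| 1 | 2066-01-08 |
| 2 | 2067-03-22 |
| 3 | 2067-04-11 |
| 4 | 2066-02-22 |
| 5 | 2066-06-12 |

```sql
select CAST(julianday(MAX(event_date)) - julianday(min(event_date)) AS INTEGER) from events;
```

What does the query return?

MIN = 2066-01-08, MAX = 2067-04-11.
23 days remain in January 2066 after the 8th (31 − 8).
Full months from February 2066 through March 2067 contribute their day counts.
Then 11 days into April 2067.
Total: 23 + 28 + 31 + 30 + 31 + 30 + 31 + 31 + 30 + 31 + 30 + 31 + 31 + 28 + 31 + 11 = 458.

458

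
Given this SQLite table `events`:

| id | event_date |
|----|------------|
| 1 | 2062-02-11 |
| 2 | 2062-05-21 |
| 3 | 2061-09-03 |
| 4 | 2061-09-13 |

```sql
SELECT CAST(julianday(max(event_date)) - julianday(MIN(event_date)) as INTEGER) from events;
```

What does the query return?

260

MIN = 2061-09-03, MAX = 2062-05-21.
27 days remain in September 2061 after the 3rd (30 − 3).
Full months from October 2061 through April 2062 contribute their day counts.
Then 21 days into May 2062.
Total: 27 + 31 + 30 + 31 + 31 + 28 + 31 + 30 + 21 = 260.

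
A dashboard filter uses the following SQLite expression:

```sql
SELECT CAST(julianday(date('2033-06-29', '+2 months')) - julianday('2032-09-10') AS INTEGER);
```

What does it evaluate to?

353

Adding +2 months to 2033-06-29 gives 2033-08-29.
20 days remain in September 2032 after the 10th (30 − 10).
Full months from October 2032 through July 2033 contribute their day counts.
Then 29 days into August 2033.
Total: 20 + 31 + 30 + 31 + 31 + 28 + 31 + 30 + 31 + 30 + 31 + 29 = 353.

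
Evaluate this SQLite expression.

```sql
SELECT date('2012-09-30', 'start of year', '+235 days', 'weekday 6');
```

`start of year` rewinds 2012-09-30 to 2012-01-01.
Applying '+235 days' to 2012-01-01: counting 235 days forward gives 2012-08-23.
`weekday 6` advances to the next Saturday; 2012-08-23 is a Thursday, so it moves forward to 2012-08-25.

2012-08-25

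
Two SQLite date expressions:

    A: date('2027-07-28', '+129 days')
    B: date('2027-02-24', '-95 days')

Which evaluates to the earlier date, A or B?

A = 2027-12-04.
B = 2026-11-21.
B is earlier.

B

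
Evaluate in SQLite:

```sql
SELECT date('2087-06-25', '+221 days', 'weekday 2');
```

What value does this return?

2088-02-03

Applying '+221 days' to 2087-06-25: counting 221 days forward gives 2088-02-01.
`weekday 2` advances to the next Tuesday; 2088-02-01 is a Sunday, so it moves forward to 2088-02-03.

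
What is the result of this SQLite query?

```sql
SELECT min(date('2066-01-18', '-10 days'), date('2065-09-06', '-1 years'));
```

2064-09-06

date('2066-01-18', '-10 days') → 2066-01-08.
date('2065-09-06', '-1 years') → 2064-09-06.
Earlier of the two is 2064-09-06.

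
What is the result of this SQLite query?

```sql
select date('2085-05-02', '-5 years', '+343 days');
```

Adding -5 years to 2085-05-02 gives 2080-05-02.
Applying '+343 days' to 2080-05-02: counting 343 days forward gives 2081-04-10.

2081-04-10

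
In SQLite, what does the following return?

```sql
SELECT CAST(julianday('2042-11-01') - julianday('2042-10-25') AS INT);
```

6 days remain in October 2042 after the 25th (31 − 25).
Then 1 day into November 2042.
Total: 6 + 1 = 7.

7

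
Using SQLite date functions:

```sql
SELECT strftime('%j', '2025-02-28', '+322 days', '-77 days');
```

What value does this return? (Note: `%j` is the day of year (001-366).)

First apply '+322 days', '-77 days': 2025-02-28 → 2025-10-31.
Day-of-year for 2025-10-31: days since 2025-01-01 inclusive = 304, zero-padded to 304.

304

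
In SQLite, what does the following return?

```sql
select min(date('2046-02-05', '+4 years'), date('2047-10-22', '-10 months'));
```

date('2046-02-05', '+4 years') → 2050-02-05.
date('2047-10-22', '-10 months') → 2046-12-22.
Earlier of the two is 2046-12-22.

2046-12-22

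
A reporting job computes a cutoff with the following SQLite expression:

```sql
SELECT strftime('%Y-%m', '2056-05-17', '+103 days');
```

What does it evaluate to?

First apply '+103 days': 2056-05-17 → 2056-08-28.
`%Y-%m` extracts the year-month: 2056-08.

2056-08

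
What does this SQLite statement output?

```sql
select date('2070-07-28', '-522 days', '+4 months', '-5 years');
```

2064-06-21

Applying '-522 days' to 2070-07-28: counting 522 days back gives 2069-02-21.
Adding +4 months to 2069-02-21 gives 2069-06-21.
Adding -5 years to 2069-06-21 gives 2064-06-21.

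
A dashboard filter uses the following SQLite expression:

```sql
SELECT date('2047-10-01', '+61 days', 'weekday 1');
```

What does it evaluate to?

Applying '+61 days' to 2047-10-01: counting 61 days forward gives 2047-12-01.
`weekday 1` advances to the next Monday; 2047-12-01 is a Sunday, so it moves forward to 2047-12-02.

2047-12-02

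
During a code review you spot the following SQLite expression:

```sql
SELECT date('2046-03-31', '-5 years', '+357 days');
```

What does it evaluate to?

Adding -5 years to 2046-03-31 gives 2041-03-31.
Applying '+357 days' to 2041-03-31: counting 357 days forward gives 2042-03-23.

2042-03-23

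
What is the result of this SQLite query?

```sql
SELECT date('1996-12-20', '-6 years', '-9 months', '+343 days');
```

1991-02-26

Adding -6 years to 1996-12-20 gives 1990-12-20.
Adding -9 months to 1990-12-20 gives 1990-03-20.
Applying '+343 days' to 1990-03-20: counting 343 days forward gives 1991-02-26.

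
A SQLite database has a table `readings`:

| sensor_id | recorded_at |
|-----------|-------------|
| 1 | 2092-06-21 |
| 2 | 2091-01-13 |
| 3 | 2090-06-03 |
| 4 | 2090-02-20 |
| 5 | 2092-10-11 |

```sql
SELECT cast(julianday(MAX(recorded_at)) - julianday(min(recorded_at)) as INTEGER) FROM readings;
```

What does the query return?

964

MIN = 2090-02-20, MAX = 2092-10-11.
8 days remain in February 2090 after the 20th (28 − 20).
Full months from March 2090 through September 2092 contribute their day counts.
Then 11 days into October 2092.
Total: 8 + 31 + 30 + 31 + 30 + 31 + 31 + 30 + 31 + 30 + 31 + 31 + 28 + 31 + 30 + 31 + 30 + 31 + 31 + 30 + 31 + 30 + 31 + 31 + 29 + 31 + 30 + 31 + 30 + 31 + 31 + 30 + 11 = 964.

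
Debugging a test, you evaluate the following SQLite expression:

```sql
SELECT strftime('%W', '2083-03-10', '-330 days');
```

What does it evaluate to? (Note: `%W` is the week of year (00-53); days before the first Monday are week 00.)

First apply '-330 days': 2083-03-10 → 2082-04-14.
2082-04-14 is a Tuesday. SQLite's %W counts Mondays since the year started; the result is 15.

15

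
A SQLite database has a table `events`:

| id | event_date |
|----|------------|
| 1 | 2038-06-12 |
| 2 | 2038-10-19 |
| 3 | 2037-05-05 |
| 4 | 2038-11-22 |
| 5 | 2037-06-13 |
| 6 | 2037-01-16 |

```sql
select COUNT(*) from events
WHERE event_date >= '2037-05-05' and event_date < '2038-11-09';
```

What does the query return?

4

Rows in [2037-05-05, 2038-11-09): 2038-06-12, 2038-10-19, 2037-05-05, 2037-06-13 → 4 rows.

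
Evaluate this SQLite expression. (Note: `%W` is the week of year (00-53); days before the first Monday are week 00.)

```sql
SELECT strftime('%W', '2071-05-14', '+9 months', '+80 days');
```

First apply '+9 months', '+80 days': 2071-05-14 → 2072-05-04.
2072-05-04 is a Wednesday. SQLite's %W counts Mondays since the year started; the result is 18.

18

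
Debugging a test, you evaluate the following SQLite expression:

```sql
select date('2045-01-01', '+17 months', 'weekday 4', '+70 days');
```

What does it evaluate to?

Adding +17 months to 2045-01-01 gives 2046-06-01.
`weekday 4` advances to the next Thursday; 2046-06-01 is a Friday, so it moves forward to 2046-06-07.
Applying '+70 days' to 2046-06-07: counting 70 days forward gives 2046-08-16.

2046-08-16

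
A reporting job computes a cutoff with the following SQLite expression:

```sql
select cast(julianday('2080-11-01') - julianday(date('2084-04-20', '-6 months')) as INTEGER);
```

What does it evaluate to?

-1083

Adding -6 months to 2084-04-20 gives 2083-10-20.
29 days remain in November 2080 after the 1st (30 − 1).
Full months from December 2080 through September 2083 contribute their day counts.
Then 20 days into October 2083.
Total: 29 + 31 + 31 + 28 + 31 + 30 + 31 + 30 + 31 + 31 + 30 + 31 + 30 + 31 + 31 + 28 + 31 + 30 + 31 + 30 + 31 + 31 + 30 + 31 + 30 + 31 + 31 + 28 + 31 + 30 + 31 + 30 + 31 + 31 + 30 + 20 = 1083.
The subtraction is earlier − later, so the result is −1083 → -1083.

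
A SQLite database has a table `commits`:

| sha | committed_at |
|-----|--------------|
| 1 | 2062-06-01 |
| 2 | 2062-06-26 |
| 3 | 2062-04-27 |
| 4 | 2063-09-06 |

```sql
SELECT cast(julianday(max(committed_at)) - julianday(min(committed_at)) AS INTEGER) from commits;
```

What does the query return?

MIN = 2062-04-27, MAX = 2063-09-06.
3 days remain in April 2062 after the 27th (30 − 27).
Full months from May 2062 through August 2063 contribute their day counts.
Then 6 days into September 2063.
Total: 3 + 31 + 30 + 31 + 31 + 30 + 31 + 30 + 31 + 31 + 28 + 31 + 30 + 31 + 30 + 31 + 31 + 6 = 497.

497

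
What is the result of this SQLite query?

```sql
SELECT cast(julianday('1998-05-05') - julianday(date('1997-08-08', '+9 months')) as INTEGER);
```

Adding +9 months to 1997-08-08 gives 1998-05-08.
Both dates are in May 1998: 8 − 5 = 3.
The subtraction is earlier − later, so the result is −3 → -3.

-3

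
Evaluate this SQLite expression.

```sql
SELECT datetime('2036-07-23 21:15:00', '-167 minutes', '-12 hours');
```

2036-07-23 06:28:00

167 minutes = 2h 47m; -167 minutes from 2036-07-23 21:15:00 is 2036-07-23 18:28:00.
-12 hours from 2036-07-23 18:28:00 is 2036-07-23 06:28:00.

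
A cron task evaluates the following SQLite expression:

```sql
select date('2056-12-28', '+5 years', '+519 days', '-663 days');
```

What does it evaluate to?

Adding +5 years to 2056-12-28 gives 2061-12-28.
Applying '+519 days' to 2061-12-28: counting 519 days forward gives 2063-05-31.
Applying '-663 days' to 2063-05-31: counting 663 days back gives 2061-08-06.

2061-08-06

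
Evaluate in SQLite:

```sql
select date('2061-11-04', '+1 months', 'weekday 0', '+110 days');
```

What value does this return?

2062-03-24

Adding +1 month to 2061-11-04 gives 2061-12-04.
`weekday 0` advances to the next Sunday; 2061-12-04 is already a Sunday, so it stays at 2061-12-04.
Applying '+110 days' to 2061-12-04: counting 110 days forward gives 2062-03-24.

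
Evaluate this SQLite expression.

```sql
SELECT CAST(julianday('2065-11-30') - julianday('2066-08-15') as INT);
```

0 days remain in November 2065 after the 30th (30 − 30).
Full months from December 2065 through July 2066 contribute their day counts.
Then 15 days into August 2066.
Total: 0 + 31 + 31 + 28 + 31 + 30 + 31 + 30 + 31 + 15 = 258.
The subtraction is earlier − later, so the result is −258 → -258.

-258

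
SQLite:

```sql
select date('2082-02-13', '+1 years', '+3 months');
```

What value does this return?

Adding +1 year to 2082-02-13 gives 2083-02-13.
Adding +3 months to 2083-02-13 gives 2083-05-13.

2083-05-13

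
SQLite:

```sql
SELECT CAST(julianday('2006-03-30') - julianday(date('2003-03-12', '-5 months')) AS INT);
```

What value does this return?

1265

Adding -5 months to 2003-03-12 gives 2002-10-12.
19 days remain in October 2002 after the 12th (31 − 12).
Full months from November 2002 through February 2006 contribute their day counts.
Then 30 days into March 2006.
Total: 19 + 30 + 31 + 31 + 28 + 31 + 30 + 31 + 30 + 31 + 31 + 30 + 31 + 30 + 31 + 31 + 29 + 31 + 30 + 31 + 30 + 31 + 31 + 30 + 31 + 30 + 31 + 31 + 28 + 31 + 30 + 31 + 30 + 31 + 31 + 30 + 31 + 30 + 31 + 31 + 28 + 30 = 1265.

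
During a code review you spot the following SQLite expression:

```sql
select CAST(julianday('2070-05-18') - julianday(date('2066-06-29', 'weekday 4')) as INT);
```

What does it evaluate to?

1417

`weekday 4` advances to the next Thursday; 2066-06-29 is a Tuesday, so it moves forward to 2066-07-01.
30 days remain in July 2066 after the 1st (31 − 1).
Full months from August 2066 through April 2070 contribute their day counts.
Then 18 days into May 2070.
Total: 30 + 31 + 30 + 31 + 30 + 31 + 31 + 28 + 31 + 30 + 31 + 30 + 31 + 31 + 30 + 31 + 30 + 31 + 31 + 29 + 31 + 30 + 31 + 30 + 31 + 31 + 30 + 31 + 30 + 31 + 31 + 28 + 31 + 30 + 31 + 30 + 31 + 31 + 30 + 31 + 30 + 31 + 31 + 28 + 31 + 30 + 18 = 1417.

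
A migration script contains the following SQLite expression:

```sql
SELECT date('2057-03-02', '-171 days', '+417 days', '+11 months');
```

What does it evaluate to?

2058-10-03

Applying '-171 days' to 2057-03-02: counting 171 days back gives 2056-09-12.
Applying '+417 days' to 2056-09-12: counting 417 days forward gives 2057-11-03.
Adding +11 months to 2057-11-03 gives 2058-10-03.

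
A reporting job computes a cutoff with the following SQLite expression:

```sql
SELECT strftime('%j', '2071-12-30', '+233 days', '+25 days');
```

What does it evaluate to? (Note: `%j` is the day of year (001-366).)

First apply '+233 days', '+25 days': 2071-12-30 → 2072-09-13.
Day-of-year for 2072-09-13: days since 2072-01-01 inclusive = 257, zero-padded to 257.

257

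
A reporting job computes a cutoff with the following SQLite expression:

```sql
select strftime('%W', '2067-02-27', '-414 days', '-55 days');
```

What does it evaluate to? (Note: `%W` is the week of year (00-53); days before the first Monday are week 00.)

First apply '-414 days', '-55 days': 2067-02-27 → 2065-11-15.
2065-11-15 is a Sunday. SQLite's %W counts Mondays since the year started; the result is 45.

45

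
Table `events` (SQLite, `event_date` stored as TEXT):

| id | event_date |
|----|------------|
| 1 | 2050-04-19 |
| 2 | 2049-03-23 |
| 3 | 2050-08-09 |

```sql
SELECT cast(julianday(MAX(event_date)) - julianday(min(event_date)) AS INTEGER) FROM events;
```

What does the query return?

504

MIN = 2049-03-23, MAX = 2050-08-09.
8 days remain in March 2049 after the 23rd (31 − 23).
Full months from April 2049 through July 2050 contribute their day counts.
Then 9 days into August 2050.
Total: 8 + 30 + 31 + 30 + 31 + 31 + 30 + 31 + 30 + 31 + 31 + 28 + 31 + 30 + 31 + 30 + 31 + 9 = 504.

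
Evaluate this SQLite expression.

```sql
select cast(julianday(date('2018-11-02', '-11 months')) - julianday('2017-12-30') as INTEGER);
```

Adding -11 months to 2018-11-02 gives 2017-12-02.
Both dates are in December 2017: 30 − 2 = 28.
The subtraction is earlier − later, so the result is −28 → -28.

-28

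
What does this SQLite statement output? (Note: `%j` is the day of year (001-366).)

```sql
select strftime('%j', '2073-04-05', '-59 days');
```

036

First apply '-59 days': 2073-04-05 → 2073-02-05.
Day-of-year for 2073-02-05: days since 2073-01-01 inclusive = 36, zero-padded to 036.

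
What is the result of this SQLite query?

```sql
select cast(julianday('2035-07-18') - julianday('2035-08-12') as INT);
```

13 days remain in July 2035 after the 18th (31 − 18).
Then 12 days into August 2035.
Total: 13 + 12 = 25.
The subtraction is earlier − later, so the result is −25 → -25.

-25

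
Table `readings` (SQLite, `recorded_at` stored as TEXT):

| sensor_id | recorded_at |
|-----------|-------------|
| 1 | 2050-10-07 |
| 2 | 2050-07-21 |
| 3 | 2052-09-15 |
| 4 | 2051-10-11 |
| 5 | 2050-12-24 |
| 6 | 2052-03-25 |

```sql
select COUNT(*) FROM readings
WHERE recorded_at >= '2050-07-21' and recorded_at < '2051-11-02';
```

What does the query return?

Rows in [2050-07-21, 2051-11-02): 2050-10-07, 2050-07-21, 2051-10-11, 2050-12-24 → 4 rows.

4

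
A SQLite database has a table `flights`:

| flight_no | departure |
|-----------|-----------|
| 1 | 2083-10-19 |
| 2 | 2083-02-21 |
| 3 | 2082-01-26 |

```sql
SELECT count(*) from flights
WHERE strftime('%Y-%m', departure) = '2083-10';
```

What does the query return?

1

Rows with year-month 2083-10: 2083-10-19 → 1.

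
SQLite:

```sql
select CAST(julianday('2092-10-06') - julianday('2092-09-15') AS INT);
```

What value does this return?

21

15 days remain in September 2092 after the 15th (30 − 15).
Then 6 days into October 2092.
Total: 15 + 6 = 21.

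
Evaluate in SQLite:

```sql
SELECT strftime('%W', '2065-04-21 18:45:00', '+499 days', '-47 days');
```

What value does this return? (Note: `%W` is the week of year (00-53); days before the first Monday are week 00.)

28

First apply '+499 days', '-47 days': 2065-04-21 18:45:00 → 2066-07-17 18:45:00.
2066-07-17 is a Saturday. SQLite's %W counts Mondays since the year started; the result is 28.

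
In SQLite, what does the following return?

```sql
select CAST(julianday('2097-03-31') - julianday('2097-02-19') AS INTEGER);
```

9 days remain in February 2097 after the 19th (28 − 19).
Then 31 days into March 2097.
Total: 9 + 31 = 40.

40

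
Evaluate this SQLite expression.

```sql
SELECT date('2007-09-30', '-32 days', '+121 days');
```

Going back 30 days from 2007-09-30 reaches 2007-08-31 (last day of August, 31 days).
Going back 2 days within August lands on 2007-08-29.
Applying '+121 days' to 2007-08-29: counting 121 days forward gives 2007-12-28.

2007-12-28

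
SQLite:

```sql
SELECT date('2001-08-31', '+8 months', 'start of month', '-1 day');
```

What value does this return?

2002-04-30

Adding +8 months to 2001-08-31 targets 2002-04-31. April 2002 has only 30 days, so SQLite normalizes the 1-day overflow forward to 2002-05-01.
`start of month` rewinds 2002-05-01 to 2002-05-01.
Going back 1 day from 2002-05-01 reaches 2002-04-30 (last day of April, 30 days).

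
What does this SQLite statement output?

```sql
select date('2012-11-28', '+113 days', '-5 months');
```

2012-10-21

Applying '+113 days' to 2012-11-28: counting 113 days forward gives 2013-03-21.
Adding -5 months to 2013-03-21 gives 2012-10-21.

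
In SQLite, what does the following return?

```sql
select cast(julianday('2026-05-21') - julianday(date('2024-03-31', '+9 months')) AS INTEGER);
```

Adding +9 months to 2024-03-31 gives 2024-12-31.
0 days remain in December 2024 after the 31st (31 − 31).
Full months from January 2025 through April 2026 contribute their day counts.
Then 21 days into May 2026.
Total: 0 + 31 + 28 + 31 + 30 + 31 + 30 + 31 + 31 + 30 + 31 + 30 + 31 + 31 + 28 + 31 + 30 + 21 = 506.

506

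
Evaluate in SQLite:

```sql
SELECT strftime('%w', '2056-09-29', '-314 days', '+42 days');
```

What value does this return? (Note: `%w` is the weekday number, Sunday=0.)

6

First apply '-314 days', '+42 days': 2056-09-29 → 2056-01-01.
2056-01-01 is a Saturday; with Sunday=0 that is 6.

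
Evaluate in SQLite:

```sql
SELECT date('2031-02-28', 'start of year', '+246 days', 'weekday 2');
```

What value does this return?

`start of year` rewinds 2031-02-28 to 2031-01-01.
Applying '+246 days' to 2031-01-01: counting 246 days forward gives 2031-09-04.
`weekday 2` advances to the next Tuesday; 2031-09-04 is a Thursday, so it moves forward to 2031-09-09.

2031-09-09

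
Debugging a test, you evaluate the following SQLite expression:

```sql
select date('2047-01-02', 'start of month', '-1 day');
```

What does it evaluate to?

2046-12-31

`start of month` rewinds 2047-01-02 to 2047-01-01.
Going back 1 day from 2047-01-01 reaches 2046-12-31 (last day of December, 31 days).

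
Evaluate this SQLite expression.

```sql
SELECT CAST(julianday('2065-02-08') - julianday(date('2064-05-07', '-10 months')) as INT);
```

582

Adding -10 months to 2064-05-07 gives 2063-07-07.
24 days remain in July 2063 after the 7th (31 − 7).
Full months from August 2063 through January 2065 contribute their day counts.
Then 8 days into February 2065.
Total: 24 + 31 + 30 + 31 + 30 + 31 + 31 + 29 + 31 + 30 + 31 + 30 + 31 + 31 + 30 + 31 + 30 + 31 + 31 + 8 = 582.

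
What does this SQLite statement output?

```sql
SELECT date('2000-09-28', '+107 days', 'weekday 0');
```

Applying '+107 days' to 2000-09-28: counting 107 days forward gives 2001-01-13.
`weekday 0` advances to the next Sunday; 2001-01-13 is a Saturday, so it moves forward to 2001-01-14.

2001-01-14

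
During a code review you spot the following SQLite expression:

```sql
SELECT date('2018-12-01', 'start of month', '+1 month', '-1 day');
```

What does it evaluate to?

`start of month` rewinds 2018-12-01 to 2018-12-01.
Adding +1 month to 2018-12-01 gives 2019-01-01.
Going back 1 day from 2019-01-01 reaches 2018-12-31 (last day of December, 31 days).

2018-12-31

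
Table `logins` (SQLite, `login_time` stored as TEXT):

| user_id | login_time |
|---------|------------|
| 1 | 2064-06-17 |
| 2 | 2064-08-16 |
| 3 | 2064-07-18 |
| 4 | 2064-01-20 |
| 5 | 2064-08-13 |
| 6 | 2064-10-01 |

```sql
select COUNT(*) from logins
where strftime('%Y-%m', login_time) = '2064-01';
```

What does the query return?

Rows with year-month 2064-01: 2064-01-20 → 1.

1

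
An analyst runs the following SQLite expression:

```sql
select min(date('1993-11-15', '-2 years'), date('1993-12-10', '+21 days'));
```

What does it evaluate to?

date('1993-11-15', '-2 years') → 1991-11-15.
date('1993-12-10', '+21 days') → 1993-12-31.
Earlier of the two is 1991-11-15.

1991-11-15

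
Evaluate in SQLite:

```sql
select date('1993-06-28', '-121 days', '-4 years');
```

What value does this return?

Applying '-121 days' to 1993-06-28: counting 121 days back gives 1993-02-27.
Adding -4 years to 1993-02-27 gives 1989-02-27.

1989-02-27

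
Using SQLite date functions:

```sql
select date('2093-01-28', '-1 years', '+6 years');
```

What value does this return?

2098-01-28

Adding -1 year to 2093-01-28 gives 2092-01-28.
Adding +6 years to 2092-01-28 gives 2098-01-28.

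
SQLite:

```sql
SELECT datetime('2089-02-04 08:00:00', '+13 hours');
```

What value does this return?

2089-02-04 21:00:00

+13 hours from 2089-02-04 08:00:00 is 2089-02-04 21:00:00.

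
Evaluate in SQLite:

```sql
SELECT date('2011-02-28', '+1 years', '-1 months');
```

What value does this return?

Adding +1 year to 2011-02-28 gives 2012-02-28.
Adding -1 month to 2012-02-28 gives 2012-01-28.

2012-01-28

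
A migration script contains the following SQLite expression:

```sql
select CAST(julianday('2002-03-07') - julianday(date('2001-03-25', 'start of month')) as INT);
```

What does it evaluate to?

`start of month` rewinds 2001-03-25 to 2001-03-01.
30 days remain in March 2001 after the 1st (31 − 1).
Full months from April 2001 through February 2002 contribute their day counts.
Then 7 days into March 2002.
Total: 30 + 30 + 31 + 30 + 31 + 31 + 30 + 31 + 30 + 31 + 31 + 28 + 7 = 371.

371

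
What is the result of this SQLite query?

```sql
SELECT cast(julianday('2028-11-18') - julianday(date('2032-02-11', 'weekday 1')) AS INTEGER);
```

`weekday 1` advances to the next Monday; 2032-02-11 is a Wednesday, so it moves forward to 2032-02-16.
12 days remain in November 2028 after the 18th (30 − 18).
Full months from December 2028 through January 2032 contribute their day counts.
Then 16 days into February 2032.
Total: 12 + 31 + 31 + 28 + 31 + 30 + 31 + 30 + 31 + 31 + 30 + 31 + 30 + 31 + 31 + 28 + 31 + 30 + 31 + 30 + 31 + 31 + 30 + 31 + 30 + 31 + 31 + 28 + 31 + 30 + 31 + 30 + 31 + 31 + 30 + 31 + 30 + 31 + 31 + 16 = 1185.
The subtraction is earlier − later, so the result is −1185 → -1185.

-1185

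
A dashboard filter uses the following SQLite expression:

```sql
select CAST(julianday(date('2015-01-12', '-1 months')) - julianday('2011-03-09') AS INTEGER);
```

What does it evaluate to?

Adding -1 month to 2015-01-12 gives 2014-12-12.
22 days remain in March 2011 after the 9th (31 − 9).
Full months from April 2011 through November 2014 contribute their day counts.
Then 12 days into December 2014.
Total: 22 + 30 + 31 + 30 + 31 + 31 + 30 + 31 + 30 + 31 + 31 + 29 + 31 + 30 + 31 + 30 + 31 + 31 + 30 + 31 + 30 + 31 + 31 + 28 + 31 + 30 + 31 + 30 + 31 + 31 + 30 + 31 + 30 + 31 + 31 + 28 + 31 + 30 + 31 + 30 + 31 + 31 + 30 + 31 + 30 + 12 = 1374.

1374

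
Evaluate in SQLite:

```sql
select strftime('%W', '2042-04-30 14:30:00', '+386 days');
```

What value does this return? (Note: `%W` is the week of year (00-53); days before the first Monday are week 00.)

20

First apply '+386 days': 2042-04-30 14:30:00 → 2043-05-21 14:30:00.
2043-05-21 is a Thursday. SQLite's %W counts Mondays since the year started; the result is 20.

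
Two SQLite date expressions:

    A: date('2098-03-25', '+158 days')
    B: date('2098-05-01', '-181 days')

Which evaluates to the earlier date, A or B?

A = 2098-08-30.
B = 2097-11-01.
B is earlier.

B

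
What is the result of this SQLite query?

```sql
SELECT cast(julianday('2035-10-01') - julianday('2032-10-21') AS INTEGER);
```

1075

10 days remain in October 2032 after the 21st (31 − 21).
Full months from November 2032 through September 2035 contribute their day counts.
Then 1 day into October 2035.
Total: 10 + 30 + 31 + 31 + 28 + 31 + 30 + 31 + 30 + 31 + 31 + 30 + 31 + 30 + 31 + 31 + 28 + 31 + 30 + 31 + 30 + 31 + 31 + 30 + 31 + 30 + 31 + 31 + 28 + 31 + 30 + 31 + 30 + 31 + 31 + 30 + 1 = 1075.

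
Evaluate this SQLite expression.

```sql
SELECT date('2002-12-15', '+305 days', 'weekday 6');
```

2003-10-18

Applying '+305 days' to 2002-12-15: counting 305 days forward gives 2003-10-16.
`weekday 6` advances to the next Saturday; 2003-10-16 is a Thursday, so it moves forward to 2003-10-18.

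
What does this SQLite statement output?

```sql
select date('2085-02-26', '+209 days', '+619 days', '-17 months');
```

Applying '+209 days' to 2085-02-26: counting 209 days forward gives 2085-09-23.
Applying '+619 days' to 2085-09-23: counting 619 days forward gives 2087-06-04.
Adding -17 months to 2087-06-04 gives 2086-01-04.

2086-01-04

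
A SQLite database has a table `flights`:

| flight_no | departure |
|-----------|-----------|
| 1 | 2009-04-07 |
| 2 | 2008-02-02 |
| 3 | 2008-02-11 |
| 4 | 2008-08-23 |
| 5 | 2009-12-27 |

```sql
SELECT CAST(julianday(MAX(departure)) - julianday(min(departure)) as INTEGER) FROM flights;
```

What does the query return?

MIN = 2008-02-02, MAX = 2009-12-27.
27 days remain in February 2008 after the 2nd (29 − 2).
Full months from March 2008 through November 2009 contribute their day counts.
Then 27 days into December 2009.
Total: 27 + 31 + 30 + 31 + 30 + 31 + 31 + 30 + 31 + 30 + 31 + 31 + 28 + 31 + 30 + 31 + 30 + 31 + 31 + 30 + 31 + 30 + 27 = 694.

694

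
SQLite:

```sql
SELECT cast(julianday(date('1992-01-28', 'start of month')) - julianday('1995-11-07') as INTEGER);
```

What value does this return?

`start of month` rewinds 1992-01-28 to 1992-01-01.
30 days remain in January 1992 after the 1st (31 − 1).
Full months from February 1992 through October 1995 contribute their day counts.
Then 7 days into November 1995.
Total: 30 + 29 + 31 + 30 + 31 + 30 + 31 + 31 + 30 + 31 + 30 + 31 + 31 + 28 + 31 + 30 + 31 + 30 + 31 + 31 + 30 + 31 + 30 + 31 + 31 + 28 + 31 + 30 + 31 + 30 + 31 + 31 + 30 + 31 + 30 + 31 + 31 + 28 + 31 + 30 + 31 + 30 + 31 + 31 + 30 + 31 + 7 = 1406.
The subtraction is earlier − later, so the result is −1406 → -1406.

-1406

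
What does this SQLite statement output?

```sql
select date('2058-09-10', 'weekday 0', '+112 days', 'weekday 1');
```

`weekday 0` advances to the next Sunday; 2058-09-10 is a Tuesday, so it moves forward to 2058-09-15.
Applying '+112 days' to 2058-09-15: counting 112 days forward gives 2059-01-05.
`weekday 1` advances to the next Monday; 2059-01-05 is a Sunday, so it moves forward to 2059-01-06.

2059-01-06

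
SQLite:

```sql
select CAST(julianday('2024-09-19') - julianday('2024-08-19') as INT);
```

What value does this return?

12 days remain in August 2024 after the 19th (31 − 19).
Then 19 days into September 2024.
Total: 12 + 19 = 31.

31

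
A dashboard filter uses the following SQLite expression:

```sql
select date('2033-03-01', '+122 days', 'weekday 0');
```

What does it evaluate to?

2033-07-03

Applying '+122 days' to 2033-03-01: counting 122 days forward gives 2033-07-01.
`weekday 0` advances to the next Sunday; 2033-07-01 is a Friday, so it moves forward to 2033-07-03.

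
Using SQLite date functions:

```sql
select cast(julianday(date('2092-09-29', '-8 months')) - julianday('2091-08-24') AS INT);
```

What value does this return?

158

Adding -8 months to 2092-09-29 gives 2092-01-29.
7 days remain in August 2091 after the 24th (31 − 24).
September 2091: 30 days.
October 2091: 31 days.
November 2091: 30 days.
December 2091: 31 days.
Then 29 days into January 2092.
Total: 7 + 30 + 31 + 30 + 31 + 29 = 158.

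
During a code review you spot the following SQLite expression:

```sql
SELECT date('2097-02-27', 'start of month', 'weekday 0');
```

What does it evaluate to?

`start of month` rewinds 2097-02-27 to 2097-02-01.
`weekday 0` advances to the next Sunday; 2097-02-01 is a Friday, so it moves forward to 2097-02-03.

2097-02-03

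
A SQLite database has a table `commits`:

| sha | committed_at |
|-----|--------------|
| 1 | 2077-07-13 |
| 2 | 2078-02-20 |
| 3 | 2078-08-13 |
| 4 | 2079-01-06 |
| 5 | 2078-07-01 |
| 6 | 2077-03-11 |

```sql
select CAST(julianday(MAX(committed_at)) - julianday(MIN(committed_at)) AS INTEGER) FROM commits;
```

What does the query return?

MIN = 2077-03-11, MAX = 2079-01-06.
20 days remain in March 2077 after the 11th (31 − 11).
Full months from April 2077 through December 2078 contribute their day counts.
Then 6 days into January 2079.
Total: 20 + 30 + 31 + 30 + 31 + 31 + 30 + 31 + 30 + 31 + 31 + 28 + 31 + 30 + 31 + 30 + 31 + 31 + 30 + 31 + 30 + 31 + 6 = 666.

666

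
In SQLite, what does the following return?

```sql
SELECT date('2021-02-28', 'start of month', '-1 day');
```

2021-01-31

`start of month` rewinds 2021-02-28 to 2021-02-01.
Going back 1 day from 2021-02-01 reaches 2021-01-31 (last day of January, 31 days).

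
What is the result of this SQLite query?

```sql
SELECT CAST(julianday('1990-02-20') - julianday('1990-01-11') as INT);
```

20 days remain in January 1990 after the 11th (31 − 11).
Then 20 days into February 1990.
Total: 20 + 20 = 40.

40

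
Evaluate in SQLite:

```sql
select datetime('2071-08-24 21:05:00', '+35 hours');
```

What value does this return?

+35 hours from 2071-08-24 21:05:00 is 2071-08-26 08:05:00 (crosses midnight).

2071-08-26 08:05:00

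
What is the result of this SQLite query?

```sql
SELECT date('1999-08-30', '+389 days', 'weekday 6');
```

2000-09-23

Applying '+389 days' to 1999-08-30: counting 389 days forward gives 2000-09-22.
`weekday 6` advances to the next Saturday; 2000-09-22 is a Friday, so it moves forward to 2000-09-23.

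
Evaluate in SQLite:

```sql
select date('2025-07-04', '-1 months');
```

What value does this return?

Adding -1 month to 2025-07-04 gives 2025-06-04.

2025-06-04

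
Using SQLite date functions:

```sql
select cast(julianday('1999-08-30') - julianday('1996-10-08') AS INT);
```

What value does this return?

23 days remain in October 1996 after the 8th (31 − 8).
Full months from November 1996 through July 1999 contribute their day counts.
Then 30 days into August 1999.
Total: 23 + 30 + 31 + 31 + 28 + 31 + 30 + 31 + 30 + 31 + 31 + 30 + 31 + 30 + 31 + 31 + 28 + 31 + 30 + 31 + 30 + 31 + 31 + 30 + 31 + 30 + 31 + 31 + 28 + 31 + 30 + 31 + 30 + 31 + 30 = 1056.

1056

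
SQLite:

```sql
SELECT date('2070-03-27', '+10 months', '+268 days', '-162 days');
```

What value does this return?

Adding +10 months to 2070-03-27 gives 2071-01-27.
Applying '+268 days' to 2071-01-27: counting 268 days forward gives 2071-10-22.
Applying '-162 days' to 2071-10-22: counting 162 days back gives 2071-05-13.

2071-05-13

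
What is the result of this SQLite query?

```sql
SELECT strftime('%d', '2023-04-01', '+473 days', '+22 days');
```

08

First apply '+473 days', '+22 days': 2023-04-01 → 2024-08-08.
`%d` extracts the 2-digit day of month: 08.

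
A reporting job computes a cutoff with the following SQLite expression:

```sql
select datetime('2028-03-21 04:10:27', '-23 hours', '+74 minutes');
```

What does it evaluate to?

2028-03-20 06:24:27

-23 hours from 2028-03-21 04:10:27 is 2028-03-20 05:10:27 (crosses midnight).
74 minutes = 1h 14m; +74 minutes from 2028-03-20 05:10:27 is 2028-03-20 06:24:27.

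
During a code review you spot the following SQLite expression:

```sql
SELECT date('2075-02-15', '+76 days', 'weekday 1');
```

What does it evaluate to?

Applying '+76 days' to 2075-02-15: counting 76 days forward gives 2075-05-02.
`weekday 1` advances to the next Monday; 2075-05-02 is a Thursday, so it moves forward to 2075-05-06.

2075-05-06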